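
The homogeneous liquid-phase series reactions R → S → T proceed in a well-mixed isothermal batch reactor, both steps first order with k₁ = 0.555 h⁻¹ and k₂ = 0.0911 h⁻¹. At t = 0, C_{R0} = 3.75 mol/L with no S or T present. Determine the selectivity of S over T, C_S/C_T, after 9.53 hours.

For first-order series with pure R initially, C_S(t) = k₁C_{R0}/(k₂−k₁)·(e^(−k₁t) − e^(−k₂t)).
e^(−k₁t) = e^(−0.555×9.53) = e^(−5.289) = 0.005046; e^(−k₂t) = e^(−0.8682) = 0.4197.
C_S = 0.555×3.75/(0.0911−0.555) × (0.005046−0.4197) = (-4.486)×(-0.4147) = 1.860 mol/L.
C_R = C_{R0}e^(−k₁t) = 0.01892 mol/L, so C_T = C_{R0}−C_R−C_S = 1.871 mol/L; C_S/C_T = 0.994.

0.994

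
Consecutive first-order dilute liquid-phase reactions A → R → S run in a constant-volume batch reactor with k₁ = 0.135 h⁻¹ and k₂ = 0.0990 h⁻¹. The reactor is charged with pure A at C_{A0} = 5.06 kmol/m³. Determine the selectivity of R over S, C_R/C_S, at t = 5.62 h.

2.85

Solving the coupled first-order balances gives C_R(t) = [k₁/(k₂−k₁)]·C_{A0}·(e^(−k₁t) − e^(−k₂t)).
e^(−k₁t) = e^(−0.135×5.62) = e^(−0.7587) = 0.4683; e^(−k₂t) = e^(−0.5564) = 0.5733.
C_R = 0.135×5.06/(0.0990−0.135) × (0.4683−0.5733) = (-18.97)×(-0.1050) = 1.992 kmol/m³.
C_A = C_{A0}e^(−k₁t) = 2.369 kmol/m³, so C_S = C_{A0}−C_A−C_R = 0.6980 kmol/m³; C_R/C_S = 2.85.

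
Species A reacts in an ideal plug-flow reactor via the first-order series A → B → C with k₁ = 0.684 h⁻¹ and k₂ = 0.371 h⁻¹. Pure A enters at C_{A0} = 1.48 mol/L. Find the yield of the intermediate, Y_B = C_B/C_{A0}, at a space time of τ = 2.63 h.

0.462

Solving the coupled first-order balances gives C_B(τ) = [k₁/(k₂−k₁)]·C_{A0}·(e^(−k₁τ) − e^(−k₂τ)).
e^(−k₁τ) = e^(−0.684×2.63) = e^(−1.799) = 0.1655; e^(−k₂τ) = e^(−0.9757) = 0.3769.
C_B = 0.684×1.48/(0.371−0.684) × (0.1655−0.3769) = (-3.234)×(-0.2114) = 0.6838 mol/L.
Y_B = C_B/C_{A0} = 0.6838/1.48 = 0.462.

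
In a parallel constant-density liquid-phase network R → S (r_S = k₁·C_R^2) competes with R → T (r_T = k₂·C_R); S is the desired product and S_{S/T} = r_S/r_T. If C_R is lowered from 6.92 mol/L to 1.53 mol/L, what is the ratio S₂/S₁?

0.221

S_{S/T} = (k₁/k₂)·C_R, so S₂/S₁ = (C_{R,2}/C_{R,1}).
= 1.53/6.92 = 0.221.
Selectivity toward S falls as C_R falls — high-concentration operation is favoured.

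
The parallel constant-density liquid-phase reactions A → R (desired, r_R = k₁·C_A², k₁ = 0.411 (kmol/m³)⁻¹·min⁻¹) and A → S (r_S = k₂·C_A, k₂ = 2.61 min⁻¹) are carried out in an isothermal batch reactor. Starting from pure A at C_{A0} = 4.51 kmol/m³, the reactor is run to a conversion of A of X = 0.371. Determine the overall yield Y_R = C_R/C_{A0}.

0.135

C_A = C_{A0}(1−X) = 2.837 kmol/m³.
Along a PFR/batch, dC_S/dC_A = −r_S/(r_R+r_S) = −k₂/(k₂+k₁·C_A).
Integrating from C_{A0} to C_A: C_S = (2.61/0.411)·ln[(2.61+0.411·4.51)/(2.61+0.411·2.84)] = 6.350·ln(4.464/3.776) = 1.063 kmol/m³.
Then C_R = (C_{A0}−C_A) − C_S = 1.673 − 1.063 = 0.6107 kmol/m³.
Y_R = C_R/C_{A0} = 0.6107/4.51 = 0.135.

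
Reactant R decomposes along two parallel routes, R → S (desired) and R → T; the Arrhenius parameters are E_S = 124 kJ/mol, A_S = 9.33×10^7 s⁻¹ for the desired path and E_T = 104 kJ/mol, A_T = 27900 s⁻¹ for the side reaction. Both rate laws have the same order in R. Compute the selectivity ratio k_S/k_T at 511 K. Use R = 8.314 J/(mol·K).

30.2

k_S/k_T = (A_S/A_T)·exp[−(E_S−E_T)/(RT)] = (A_S/A_T)·exp[(E_T−E_S)/(RT)].
(E_T−E_S)/(RT) = (104−124)×10³/(8.314×511) = -20000/4248 = -4.708.
k_S/k_T = (9.33×10^7/27900)·exp(-4.708) = 3344 × 0.009026 = 30.2.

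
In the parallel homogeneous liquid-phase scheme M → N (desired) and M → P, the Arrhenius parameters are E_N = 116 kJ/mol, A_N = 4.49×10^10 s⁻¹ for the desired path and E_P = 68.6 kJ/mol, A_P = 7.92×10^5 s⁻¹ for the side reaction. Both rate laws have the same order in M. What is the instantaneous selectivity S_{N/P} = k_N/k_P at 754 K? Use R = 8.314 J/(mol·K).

29.5

Since both paths have the same order in M, the concentration cancels and S_{N/P} = k_N/k_P = (A_N/A_P)·exp[(E_P−E_N)/(RT)].
(E_P−E_N)/(RT) = (68.6−116)×10³/(8.314×754) = -47400/6269 = -7.561.
k_N/k_P = (4.49×10^10/7.92×10^5)·exp(-7.561) = 56692 × 5.202×10^-4 = 29.5.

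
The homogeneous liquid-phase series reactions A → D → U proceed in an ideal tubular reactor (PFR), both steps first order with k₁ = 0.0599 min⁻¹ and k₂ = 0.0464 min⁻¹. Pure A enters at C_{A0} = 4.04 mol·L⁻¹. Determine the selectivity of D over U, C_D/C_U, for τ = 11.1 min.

For first-order series with pure A initially, C_D(τ) = k₁C_{A0}/(k₂−k₁)·(e^(−k₁τ) − e^(−k₂τ)).
e^(−k₁τ) = e^(−0.0599×11.1) = e^(−0.6649) = 0.5143; e^(−k₂τ) = e^(−0.5150) = 0.5975.
C_D = 0.0599×4.04/(0.0464−0.0599) × (0.5143−0.5975) = (-17.93)×(-0.08315) = 1.490 mol·L⁻¹.
C_A = C_{A0}e^(−k₁τ) = 2.078 mol·L⁻¹, so C_U = C_{A0}−C_A−C_D = 0.4717 mol·L⁻¹; C_D/C_U = 3.16.

3.16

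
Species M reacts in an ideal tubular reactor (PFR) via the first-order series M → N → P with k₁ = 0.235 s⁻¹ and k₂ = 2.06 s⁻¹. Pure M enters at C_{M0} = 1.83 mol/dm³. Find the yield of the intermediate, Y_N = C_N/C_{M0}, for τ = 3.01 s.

The intermediate concentration in a first-order A→B→C sequence is C_N = k₁C_{M0}(e^(−k₁τ) − e^(−k₂τ))/(k₂−k₁).
e^(−k₁τ) = e^(−0.235×3.01) = e^(−0.7073) = 0.4929; e^(−k₂τ) = e^(−6.201) = 0.002028.
C_N = 0.235×1.83/(2.06−0.235) × (0.4929−0.002028) = 0.2356×0.4909 = 0.1157 mol/dm³.
Y_N = C_N/C_{M0} = 0.1157/1.83 = 0.0632.

0.0632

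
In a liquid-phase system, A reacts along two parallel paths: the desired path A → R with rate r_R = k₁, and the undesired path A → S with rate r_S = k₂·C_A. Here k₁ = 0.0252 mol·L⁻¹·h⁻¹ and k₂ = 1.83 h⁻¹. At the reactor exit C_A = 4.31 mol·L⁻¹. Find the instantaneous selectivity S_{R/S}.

S_{R/S} = r_R/r_S = (k₁)/(k₂·C_A) = (k₁/k₂)·C_A⁻¹.
= (0.0252) / (1.83×4.310) = 0.02520/7.887 = 0.00320.
The undesired path is higher order in A, so low C_A (CSTR or dilute feed) favours R.

0.00320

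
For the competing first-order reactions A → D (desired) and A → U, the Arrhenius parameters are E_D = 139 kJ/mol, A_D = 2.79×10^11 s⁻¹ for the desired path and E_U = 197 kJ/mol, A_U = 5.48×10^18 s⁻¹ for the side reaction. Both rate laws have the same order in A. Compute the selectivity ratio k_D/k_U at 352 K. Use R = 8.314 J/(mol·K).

k_D/k_U = (A_D/A_U)·exp[−(E_D−E_U)/(RT)] = (A_D/A_U)·exp[(E_U−E_D)/(RT)].
(E_U−E_D)/(RT) = (197−139)×10³/(8.314×352) = 58000/2927 = 19.82.
k_D/k_U = (2.79×10^11/5.48×10^18)·exp(19.82) = 5.091×10^-8 × 4.047×10^8 = 20.6.
Since E_D < E_U, lowering the temperature improves selectivity toward D.

20.6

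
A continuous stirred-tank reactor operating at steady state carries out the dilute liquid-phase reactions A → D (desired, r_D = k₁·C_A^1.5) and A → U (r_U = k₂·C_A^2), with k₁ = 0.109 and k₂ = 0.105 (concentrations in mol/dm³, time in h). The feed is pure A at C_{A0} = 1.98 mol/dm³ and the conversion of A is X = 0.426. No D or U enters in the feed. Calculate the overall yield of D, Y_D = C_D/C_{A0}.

Exit C_A = C_{A0}(1−X) = 1.98×0.574 = 1.137 mol/dm³.
Rates in a CSTR are evaluated at the outlet concentration: r_D = 0.109×1.137^1.5 = 0.1321, r_U = 0.105×1.137^2 = 0.1356.
Fraction of consumed A going to D: r_D/(r_D+r_U) = 0.4934.
C_D = 0.4934·C_{A0}·X = 0.4934×1.98×0.426 = 0.416 mol/dm³; Y_D = C_D/C_{A0} = 0.210.

0.210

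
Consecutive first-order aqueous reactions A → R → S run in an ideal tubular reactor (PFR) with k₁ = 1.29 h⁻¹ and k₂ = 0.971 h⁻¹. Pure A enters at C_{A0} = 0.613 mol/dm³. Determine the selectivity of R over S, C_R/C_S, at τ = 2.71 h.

0.210

For first-order series with pure A initially, C_R(τ) = k₁C_{A0}/(k₂−k₁)·(e^(−k₁τ) − e^(−k₂τ)).
e^(−k₁τ) = e^(−1.29×2.71) = e^(−3.496) = 0.03032; e^(−k₂τ) = e^(−2.631) = 0.07198.
C_R = 1.29×0.613/(0.971−1.29) × (0.03032−0.07198) = (-2.479)×(-0.04166) = 0.1033 mol/dm³.
C_A = C_{A0}e^(−k₁τ) = 0.01859 mol/dm³, so C_S = C_{A0}−C_A−C_R = 0.4912 mol/dm³; C_R/C_S = 0.210.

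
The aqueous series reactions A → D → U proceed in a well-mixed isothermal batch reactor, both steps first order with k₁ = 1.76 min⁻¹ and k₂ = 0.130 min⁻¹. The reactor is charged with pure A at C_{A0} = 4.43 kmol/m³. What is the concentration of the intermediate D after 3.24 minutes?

3.12 kmol/m³

Solving the coupled first-order balances gives C_D(t) = [k₁/(k₂−k₁)]·C_{A0}·(e^(−k₁t) − e^(−k₂t)).
e^(−k₁t) = e^(−1.76×3.24) = e^(−5.702) = 0.003338; e^(−k₂t) = e^(−0.4212) = 0.6563.
C_D = 1.76×4.43/(0.130−1.76) × (0.003338−0.6563) = (-4.783)×(-0.6529) = 3.123 kmol/m³.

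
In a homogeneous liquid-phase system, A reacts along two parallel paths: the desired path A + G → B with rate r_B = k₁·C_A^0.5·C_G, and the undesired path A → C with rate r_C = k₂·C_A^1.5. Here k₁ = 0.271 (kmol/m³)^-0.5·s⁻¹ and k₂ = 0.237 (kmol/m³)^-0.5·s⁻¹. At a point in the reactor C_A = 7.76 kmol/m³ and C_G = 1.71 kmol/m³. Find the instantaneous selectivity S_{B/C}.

S_{B/C} = r_B/r_C = (k₁·C_A^0.5·C_G)/(k₂·C_A^1.5) = (k₁/k₂)·C_A⁻¹·C_G.
= (0.271×7.760^0.5×1.710) / (0.237×7.760^1.5) = 1.291/5.123 = 0.252.

0.252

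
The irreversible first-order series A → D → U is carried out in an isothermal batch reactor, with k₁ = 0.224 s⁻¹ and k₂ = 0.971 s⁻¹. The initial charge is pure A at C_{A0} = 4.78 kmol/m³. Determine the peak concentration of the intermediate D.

0.710 kmol/m³

At the optimum, C_{D,max}/C_{A0} = (k₁/k₂)^[k₂/(k₂−k₁)].
= (0.224/0.971)^(0.971/(0.971−0.224)) = (0.2307)^(1.300) = 0.1486.
C_{D,max} = 0.1486×4.78 = 0.710 kmol/m³.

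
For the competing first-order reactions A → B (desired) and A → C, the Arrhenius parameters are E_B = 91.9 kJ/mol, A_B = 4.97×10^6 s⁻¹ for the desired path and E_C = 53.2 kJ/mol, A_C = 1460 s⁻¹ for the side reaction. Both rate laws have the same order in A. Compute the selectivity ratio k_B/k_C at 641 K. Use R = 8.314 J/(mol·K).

k_B/k_C = (A_B/A_C)·exp[−(E_B−E_C)/(RT)] = (A_B/A_C)·exp[(E_C−E_B)/(RT)].
(E_C−E_B)/(RT) = (53.2−91.9)×10³/(8.314×641) = -38700/5329 = -7.262.
k_B/k_C = (4.97×10^6/1460)·exp(-7.262) = 3404 × 7.019×10^-4 = 2.39.
Since E_B > E_C, raising the temperature improves selectivity toward B.

2.39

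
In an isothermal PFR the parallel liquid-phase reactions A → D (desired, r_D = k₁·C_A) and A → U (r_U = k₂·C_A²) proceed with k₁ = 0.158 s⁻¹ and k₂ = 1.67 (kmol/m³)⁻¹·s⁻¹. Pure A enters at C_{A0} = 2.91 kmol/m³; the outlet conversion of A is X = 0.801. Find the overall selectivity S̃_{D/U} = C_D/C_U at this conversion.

0.0646

C_A = C_{A0}(1−X) = 0.5791 kmol/m³.
Along a PFR/batch, dC_D/dC_A = −r_D/(r_D+r_U) = −k₁/(k₁+k₂·C_A).
Integrating from C_{A0} to C_A: C_D = (0.158/1.67)·ln[(0.158+1.67·2.91)/(0.158+1.67·0.579)] = 0.09461·ln(5.018/1.125) = 0.1415 kmol/m³.
C_U = (C_{A0}−C_A)−C_D = 2.189 kmol/m³; S̃_{D/U} = 0.1415/2.189 = 0.0646.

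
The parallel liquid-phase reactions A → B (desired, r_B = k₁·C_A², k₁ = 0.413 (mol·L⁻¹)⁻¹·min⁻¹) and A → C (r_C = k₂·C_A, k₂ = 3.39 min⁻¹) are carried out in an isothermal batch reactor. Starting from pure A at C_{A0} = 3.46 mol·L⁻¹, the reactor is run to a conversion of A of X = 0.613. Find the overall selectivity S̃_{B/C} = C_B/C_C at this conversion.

0.288

C_A = C_{A0}(1−X) = 1.339 mol·L⁻¹.
Along a PFR/batch, dC_C/dC_A = −r_C/(r_B+r_C) = −k₂/(k₂+k₁·C_A).
Integrating from C_{A0} to C_A: C_C = (3.39/0.413)·ln[(3.39+0.413·3.46)/(3.39+0.413·1.34)] = 8.208·ln(4.819/3.943) = 1.647 mol·L⁻¹.
Then C_B = (C_{A0}−C_A) − C_C = 2.121 − 1.647 = 0.4743 mol·L⁻¹.
S̃_{B/C} = C_B/C_C = 0.4743/1.647 = 0.288.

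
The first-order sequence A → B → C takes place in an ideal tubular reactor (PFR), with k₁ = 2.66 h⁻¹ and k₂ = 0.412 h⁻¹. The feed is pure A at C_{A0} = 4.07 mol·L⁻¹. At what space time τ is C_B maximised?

Setting dC_B/dτ = 0 gives τ_opt = ln(k₂/k₁)/(k₂−k₁).
= ln(0.412/2.66)/(0.412−2.66) = ln(0.1549)/-2.248 = -1.865/-2.248 = 0.830 h.

0.830 h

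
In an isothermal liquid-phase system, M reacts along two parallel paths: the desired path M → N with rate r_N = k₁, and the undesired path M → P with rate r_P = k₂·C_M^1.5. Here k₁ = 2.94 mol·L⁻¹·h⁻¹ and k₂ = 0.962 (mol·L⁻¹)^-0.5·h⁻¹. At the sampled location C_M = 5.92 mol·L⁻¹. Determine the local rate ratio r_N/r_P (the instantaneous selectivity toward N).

S_{N/P} = r_N/r_P = (k₁)/(k₂·C_M^1.5) = (k₁/k₂)·C_M^-1.5.
= (2.94) / (0.962×5.920^1.5) = 2.940/13.86 = 0.212.

0.212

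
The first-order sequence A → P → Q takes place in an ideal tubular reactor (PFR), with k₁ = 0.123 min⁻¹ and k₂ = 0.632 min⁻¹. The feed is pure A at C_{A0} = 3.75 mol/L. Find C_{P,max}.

At the optimum, C_{P,max}/C_{A0} = (k₁/k₂)^[k₂/(k₂−k₁)].
= (0.123/0.632)^(0.632/(0.632−0.123)) = (0.1946)^(1.242) = 0.1310.
C_{P,max} = 0.1310×3.75 = 0.491 mol/L.

0.491 mol/L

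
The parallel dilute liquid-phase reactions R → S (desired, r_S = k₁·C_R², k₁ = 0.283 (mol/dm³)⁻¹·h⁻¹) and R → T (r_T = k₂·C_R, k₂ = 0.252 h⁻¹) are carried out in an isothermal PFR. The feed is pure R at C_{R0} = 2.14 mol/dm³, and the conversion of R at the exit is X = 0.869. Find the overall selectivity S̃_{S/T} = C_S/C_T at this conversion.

C_R = C_{R0}(1−X) = 0.2803 mol/dm³.
Along a PFR/batch, dC_T/dC_R = −r_T/(r_S+r_T) = −k₂/(k₂+k₁·C_R).
Integrating from C_{R0} to C_R: C_T = (0.252/0.283)·ln[(0.252+0.283·2.14)/(0.252+0.283·0.280)] = 0.8905·ln(0.8576/0.3313) = 0.8469 mol/dm³.
Then C_S = (C_{R0}−C_R) − C_T = 1.860 − 0.8469 = 1.013 mol/dm³.
S̃_{S/T} = C_S/C_T = 1.013/0.8469 = 1.20.

1.20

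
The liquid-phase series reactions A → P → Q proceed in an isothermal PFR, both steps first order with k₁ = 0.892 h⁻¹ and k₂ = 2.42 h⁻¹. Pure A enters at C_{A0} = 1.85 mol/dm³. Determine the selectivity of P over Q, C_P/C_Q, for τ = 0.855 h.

The intermediate concentration in a first-order A→B→C sequence is C_P = k₁C_{A0}(e^(−k₁τ) − e^(−k₂τ))/(k₂−k₁).
e^(−k₁τ) = e^(−0.892×0.855) = e^(−0.7627) = 0.4664; e^(−k₂τ) = e^(−2.069) = 0.1263.
C_P = 0.892×1.85/(2.42−0.892) × (0.4664−0.1263) = 1.080×0.3401 = 0.3673 mol/dm³.
C_A = C_{A0}e^(−k₁τ) = 0.8629 mol/dm³, so C_Q = C_{A0}−C_A−C_P = 0.6198 mol/dm³; C_P/C_Q = 0.593.

0.593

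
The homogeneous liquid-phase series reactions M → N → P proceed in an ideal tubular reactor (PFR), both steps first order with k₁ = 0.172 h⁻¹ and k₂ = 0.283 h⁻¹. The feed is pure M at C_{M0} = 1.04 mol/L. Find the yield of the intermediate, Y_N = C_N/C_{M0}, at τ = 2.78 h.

For first-order series with pure M initially, C_N(τ) = k₁C_{M0}/(k₂−k₁)·(e^(−k₁τ) − e^(−k₂τ)).
e^(−k₁τ) = e^(−0.172×2.78) = e^(−0.4782) = 0.6199; e^(−k₂τ) = e^(−0.7867) = 0.4553.
C_N = 0.172×1.04/(0.283−0.172) × (0.6199−0.4553) = 1.612×0.1646 = 0.2653 mol/L.
Y_N = C_N/C_{M0} = 0.2653/1.04 = 0.255.

0.255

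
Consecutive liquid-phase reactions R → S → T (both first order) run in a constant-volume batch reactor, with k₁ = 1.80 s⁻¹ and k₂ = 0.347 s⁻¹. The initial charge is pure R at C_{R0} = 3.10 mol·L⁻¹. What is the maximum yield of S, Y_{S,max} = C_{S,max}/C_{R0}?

Evaluating C_S at t_opt = ln(k₂/k₁)/(k₂−k₁) gives C_{S,max}/C_{R0} = (k₁/k₂)^[k₂/(k₂−k₁)].
= (1.80/0.347)^(0.347/(0.347−1.80)) = (5.187)^(-0.2388) = 0.6749.

0.675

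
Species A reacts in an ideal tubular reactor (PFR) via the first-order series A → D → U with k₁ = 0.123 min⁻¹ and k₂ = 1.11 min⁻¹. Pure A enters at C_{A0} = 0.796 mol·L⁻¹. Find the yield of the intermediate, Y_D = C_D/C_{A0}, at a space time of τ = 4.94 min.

0.0674

Solving the coupled first-order balances gives C_D(τ) = [k₁/(k₂−k₁)]·C_{A0}·(e^(−k₁τ) − e^(−k₂τ)).
e^(−k₁τ) = e^(−0.123×4.94) = e^(−0.6076) = 0.5446; e^(−k₂τ) = e^(−5.483) = 0.004155.
C_D = 0.123×0.796/(1.11−0.123) × (0.5446−0.004155) = 0.09920×0.5405 = 0.05362 mol·L⁻¹.
Y_D = C_D/C_{A0} = 0.05362/0.796 = 0.0674.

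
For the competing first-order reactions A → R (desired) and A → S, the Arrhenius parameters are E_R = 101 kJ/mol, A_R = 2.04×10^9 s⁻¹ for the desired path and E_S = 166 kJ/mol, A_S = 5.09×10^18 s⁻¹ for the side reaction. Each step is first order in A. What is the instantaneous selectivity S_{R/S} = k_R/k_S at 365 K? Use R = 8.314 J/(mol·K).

0.804

With equal orders, S_{R/S} = k_R/k_S = (A_R/A_S)·exp[(E_S−E_R)/(RT)].
(E_S−E_R)/(RT) = (166−101)×10³/(8.314×365) = 65000/3035 = 21.42.
k_R/k_S = (2.04×10^9/5.09×10^18)·exp(21.42) = 4.008×10^-10 × 2.006×10^9 = 0.804.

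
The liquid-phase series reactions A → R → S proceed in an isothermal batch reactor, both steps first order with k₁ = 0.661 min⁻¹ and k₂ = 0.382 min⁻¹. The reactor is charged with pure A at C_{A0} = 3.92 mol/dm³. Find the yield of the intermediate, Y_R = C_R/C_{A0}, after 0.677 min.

Solving the coupled first-order balances gives C_R(t) = [k₁/(k₂−k₁)]·C_{A0}·(e^(−k₁t) − e^(−k₂t)).
e^(−k₁t) = e^(−0.661×0.677) = e^(−0.4475) = 0.6392; e^(−k₂t) = e^(−0.2586) = 0.7721.
C_R = 0.661×3.92/(0.382−0.661) × (0.6392−0.7721) = (-9.287)×(-0.1329) = 1.234 mol/dm³.
Y_R = C_R/C_{A0} = 1.234/3.92 = 0.315.

0.315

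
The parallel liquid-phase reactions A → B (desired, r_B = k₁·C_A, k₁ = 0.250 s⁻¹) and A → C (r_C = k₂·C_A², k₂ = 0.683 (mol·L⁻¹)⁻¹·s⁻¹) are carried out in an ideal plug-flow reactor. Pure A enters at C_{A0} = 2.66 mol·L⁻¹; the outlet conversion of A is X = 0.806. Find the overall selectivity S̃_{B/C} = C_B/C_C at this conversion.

0.267

C_A = C_{A0}(1−X) = 0.5160 mol·L⁻¹.
Along a PFR/batch, dC_B/dC_A = −r_B/(r_B+r_C) = −k₁/(k₁+k₂·C_A).
Integrating from C_{A0} to C_A: C_B = (0.250/0.683)·ln[(0.250+0.683·2.66)/(0.250+0.683·0.516)] = 0.3660·ln(2.067/0.6025) = 0.4512 mol·L⁻¹.
C_C = (C_{A0}−C_A)−C_B = 1.693 mol·L⁻¹; S̃_{B/C} = 0.4512/1.693 = 0.267.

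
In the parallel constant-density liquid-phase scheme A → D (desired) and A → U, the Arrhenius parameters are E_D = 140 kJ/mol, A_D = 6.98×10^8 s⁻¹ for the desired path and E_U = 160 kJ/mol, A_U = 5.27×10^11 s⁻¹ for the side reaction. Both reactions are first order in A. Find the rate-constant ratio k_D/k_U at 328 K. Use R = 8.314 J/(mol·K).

2.03

Since both paths have the same order in A, the concentration cancels and S_{D/U} = k_D/k_U = (A_D/A_U)·exp[(E_U−E_D)/(RT)].
(E_U−E_D)/(RT) = (160−140)×10³/(8.314×328) = 20000/2727 = 7.334.
k_D/k_U = (6.98×10^8/5.27×10^11)·exp(7.334) = 0.001324 × 1532 = 2.03.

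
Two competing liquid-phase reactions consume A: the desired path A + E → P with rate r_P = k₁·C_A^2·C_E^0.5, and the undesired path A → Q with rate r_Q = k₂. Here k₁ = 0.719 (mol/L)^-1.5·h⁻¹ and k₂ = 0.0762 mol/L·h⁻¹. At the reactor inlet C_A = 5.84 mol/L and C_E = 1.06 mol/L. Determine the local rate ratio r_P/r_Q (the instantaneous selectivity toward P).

S_{P/Q} = r_P/r_Q = (k₁·C_A^2·C_E^0.5)/(k₂) = (k₁/k₂)·C_A^2·C_E^0.5.
= (0.719×5.840^2×1.060^0.5) / (0.0762) = 25.25/0.07620 = 331.

331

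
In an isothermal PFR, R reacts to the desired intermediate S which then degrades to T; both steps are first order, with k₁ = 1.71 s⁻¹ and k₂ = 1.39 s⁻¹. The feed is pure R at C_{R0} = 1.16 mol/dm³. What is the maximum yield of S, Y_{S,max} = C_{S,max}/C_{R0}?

0.407

At the optimum, C_{S,max}/C_{R0} = (k₁/k₂)^[k₂/(k₂−k₁)].
= (1.71/1.39)^(1.39/(1.39−1.71)) = (1.230)^(-4.344) = 0.4066.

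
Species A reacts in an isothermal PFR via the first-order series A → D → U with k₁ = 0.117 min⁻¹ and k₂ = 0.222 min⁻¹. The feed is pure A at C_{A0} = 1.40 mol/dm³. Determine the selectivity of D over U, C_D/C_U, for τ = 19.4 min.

For first-order series with pure A initially, C_D(τ) = k₁C_{A0}/(k₂−k₁)·(e^(−k₁τ) − e^(−k₂τ)).
e^(−k₁τ) = e^(−0.117×19.4) = e^(−2.270) = 0.1033; e^(−k₂τ) = e^(−4.307) = 0.01348.
C_D = 0.117×1.40/(0.222−0.117) × (0.1033−0.01348) = 1.560×0.08986 = 0.1402 mol/dm³.
C_A = C_{A0}e^(−k₁τ) = 0.1447 mol/dm³, so C_U = C_{A0}−C_A−C_D = 1.115 mol/dm³; C_D/C_U = 0.126.

0.126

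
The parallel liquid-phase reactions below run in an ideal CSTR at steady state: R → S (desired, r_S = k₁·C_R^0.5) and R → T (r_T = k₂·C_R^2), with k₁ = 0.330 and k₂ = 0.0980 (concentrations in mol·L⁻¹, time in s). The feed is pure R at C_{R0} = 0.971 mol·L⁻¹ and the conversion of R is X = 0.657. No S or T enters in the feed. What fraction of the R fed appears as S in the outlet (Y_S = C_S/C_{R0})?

Exit C_R = C_{R0}(1−X) = 0.971×0.343 = 0.3331 mol·L⁻¹.
Rates in a CSTR are evaluated at the outlet concentration: r_S = 0.330×0.3331^0.5 = 0.1904, r_T = 0.0980×0.3331^2 = 0.01087.
Fraction of consumed R going to S: r_S/(r_S+r_T) = 0.9460.
C_S = 0.9460·C_{R0}·X = 0.9460×0.971×0.657 = 0.603 mol·L⁻¹; Y_S = C_S/C_{R0} = 0.622.

0.622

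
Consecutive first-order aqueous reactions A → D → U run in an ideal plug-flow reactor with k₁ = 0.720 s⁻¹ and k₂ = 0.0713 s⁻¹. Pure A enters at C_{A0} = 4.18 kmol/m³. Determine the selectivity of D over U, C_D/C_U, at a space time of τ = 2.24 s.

9.56

For first-order series with pure A initially, C_D(τ) = k₁C_{A0}/(k₂−k₁)·(e^(−k₁τ) − e^(−k₂τ)).
e^(−k₁τ) = e^(−0.720×2.24) = e^(−1.613) = 0.1993; e^(−k₂τ) = e^(−0.1597) = 0.8524.
C_D = 0.720×4.18/(0.0713−0.720) × (0.1993−0.8524) = (-4.639)×(-0.6531) = 3.030 kmol/m³.
C_A = C_{A0}e^(−k₁τ) = 0.8332 kmol/m³, so C_U = C_{A0}−C_A−C_D = 0.3170 kmol/m³; C_D/C_U = 9.56.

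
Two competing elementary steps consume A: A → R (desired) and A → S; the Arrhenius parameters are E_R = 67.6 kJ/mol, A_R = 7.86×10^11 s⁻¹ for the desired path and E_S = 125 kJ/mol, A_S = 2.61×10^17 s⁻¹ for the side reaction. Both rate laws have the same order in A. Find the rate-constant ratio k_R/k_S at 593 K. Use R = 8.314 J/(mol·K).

With equal orders, S_{R/S} = k_R/k_S = (A_R/A_S)·exp[(E_S−E_R)/(RT)].
(E_S−E_R)/(RT) = (125−67.6)×10³/(8.314×593) = 57400/4930 = 11.64.
k_R/k_S = (7.86×10^11/2.61×10^17)·exp(11.64) = 3.011×10^-6 × 1.138×10^5 = 0.343.

0.343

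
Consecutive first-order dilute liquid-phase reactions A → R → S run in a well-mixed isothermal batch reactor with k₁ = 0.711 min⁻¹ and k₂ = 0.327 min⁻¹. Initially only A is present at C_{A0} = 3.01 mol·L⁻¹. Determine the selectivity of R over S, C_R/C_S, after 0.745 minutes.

7.20

For first-order series with pure A initially, C_R(t) = k₁C_{A0}/(k₂−k₁)·(e^(−k₁t) − e^(−k₂t)).
e^(−k₁t) = e^(−0.711×0.745) = e^(−0.5297) = 0.5888; e^(−k₂t) = e^(−0.2436) = 0.7838.
C_R = 0.711×3.01/(0.327−0.711) × (0.5888−0.7838) = (-5.573)×(-0.1950) = 1.087 mol·L⁻¹.
C_A = C_{A0}e^(−k₁t) = 1.772 mol·L⁻¹, so C_S = C_{A0}−C_A−C_R = 0.1510 mol·L⁻¹; C_R/C_S = 7.20.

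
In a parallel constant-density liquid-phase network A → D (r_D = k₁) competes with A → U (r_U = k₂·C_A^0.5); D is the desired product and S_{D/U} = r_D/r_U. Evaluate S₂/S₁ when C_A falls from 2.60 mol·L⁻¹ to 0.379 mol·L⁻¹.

2.62

S_{D/U} = (k₁/k₂)·C_A^-0.5, so S₂/S₁ = (C_{A,2}/C_{A,1})^-0.5.
= (0.379/2.60)^(-0.5) = (0.1458)^(-0.5) = 2.62.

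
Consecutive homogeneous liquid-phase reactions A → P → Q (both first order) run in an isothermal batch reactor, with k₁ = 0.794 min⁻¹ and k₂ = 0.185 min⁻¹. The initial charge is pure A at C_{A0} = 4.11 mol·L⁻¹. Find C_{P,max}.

For a first-order series the maximum intermediate yield is C_{P,max}/C_{A0} = (k₁/k₂)^[k₂/(k₂−k₁)].
= (0.794/0.185)^(0.185/(0.185−0.794)) = (4.292)^(-0.3038) = 0.6424.
C_{P,max} = 0.6424×4.11 = 2.64 mol·L⁻¹.

2.64 mol·L⁻¹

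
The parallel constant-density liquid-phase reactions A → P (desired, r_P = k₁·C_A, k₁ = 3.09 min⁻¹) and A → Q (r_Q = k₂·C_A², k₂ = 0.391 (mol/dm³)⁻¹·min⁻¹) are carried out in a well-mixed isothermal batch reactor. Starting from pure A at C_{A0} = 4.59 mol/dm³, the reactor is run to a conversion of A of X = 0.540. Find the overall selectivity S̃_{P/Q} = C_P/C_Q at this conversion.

2.39

C_A = C_{A0}(1−X) = 2.111 mol/dm³.
Along a PFR/batch, dC_P/dC_A = −r_P/(r_P+r_Q) = −k₁/(k₁+k₂·C_A).
Integrating from C_{A0} to C_A: C_P = (3.09/0.391)·ln[(3.09+0.391·4.59)/(3.09+0.391·2.11)] = 7.903·ln(4.885/3.916) = 1.748 mol/dm³.
C_Q = (C_{A0}−C_A)−C_P = 0.7309 mol/dm³; S̃_{P/Q} = 1.748/0.7309 = 2.39.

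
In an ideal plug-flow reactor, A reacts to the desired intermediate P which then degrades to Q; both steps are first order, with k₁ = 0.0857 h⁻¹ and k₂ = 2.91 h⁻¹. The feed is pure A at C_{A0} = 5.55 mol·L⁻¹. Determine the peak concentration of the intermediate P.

Evaluating C_P at τ_opt = ln(k₂/k₁)/(k₂−k₁) gives C_{P,max}/C_{A0} = (k₁/k₂)^[k₂/(k₂−k₁)].
= (0.0857/2.91)^(2.91/(2.91−0.0857)) = (0.02945)^(1.030) = 0.02646.
C_{P,max} = 0.02646×5.55 = 0.147 mol·L⁻¹.

0.147 mol·L⁻¹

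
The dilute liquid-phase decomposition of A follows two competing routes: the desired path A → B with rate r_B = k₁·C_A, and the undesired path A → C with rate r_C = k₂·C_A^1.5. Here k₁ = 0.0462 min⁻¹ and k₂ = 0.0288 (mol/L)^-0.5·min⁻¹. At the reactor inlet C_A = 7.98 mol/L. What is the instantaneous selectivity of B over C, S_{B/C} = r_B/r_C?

S_{B/C} = r_B/r_C = (k₁·C_A)/(k₂·C_A^1.5) = (k₁/k₂)·C_A^-0.5.
= (0.0462×7.980) / (0.0288×7.980^1.5) = 0.3687/0.6492 = 0.568.
The undesired path is higher order in A, so low C_A (CSTR or dilute feed) favours B.

0.568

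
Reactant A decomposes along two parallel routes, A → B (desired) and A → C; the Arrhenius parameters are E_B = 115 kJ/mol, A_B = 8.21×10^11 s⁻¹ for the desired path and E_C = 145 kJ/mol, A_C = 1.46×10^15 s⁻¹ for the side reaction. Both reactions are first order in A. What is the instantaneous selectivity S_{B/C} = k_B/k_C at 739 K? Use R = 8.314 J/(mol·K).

Since both paths have the same order in A, the concentration cancels and S_{B/C} = k_B/k_C = (A_B/A_C)·exp[(E_C−E_B)/(RT)].
(E_C−E_B)/(RT) = (145−115)×10³/(8.314×739) = 30000/6144 = 4.883.
k_B/k_C = (8.21×10^11/1.46×10^15)·exp(4.883) = 5.623×10^-4 × 132.0 = 0.0742.
Since E_B < E_C, lowering the temperature improves selectivity toward B.

0.0742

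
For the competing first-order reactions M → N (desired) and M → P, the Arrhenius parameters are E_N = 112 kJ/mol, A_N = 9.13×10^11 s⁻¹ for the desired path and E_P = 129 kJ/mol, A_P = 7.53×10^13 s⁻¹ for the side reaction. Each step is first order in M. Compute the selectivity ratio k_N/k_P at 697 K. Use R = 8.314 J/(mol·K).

0.228

Since both paths have the same order in M, the concentration cancels and S_{N/P} = k_N/k_P = (A_N/A_P)·exp[(E_P−E_N)/(RT)].
(E_P−E_N)/(RT) = (129−112)×10³/(8.314×697) = 17000/5795 = 2.934.
k_N/k_P = (9.13×10^11/7.53×10^13)·exp(2.934) = 0.01212 × 18.80 = 0.228.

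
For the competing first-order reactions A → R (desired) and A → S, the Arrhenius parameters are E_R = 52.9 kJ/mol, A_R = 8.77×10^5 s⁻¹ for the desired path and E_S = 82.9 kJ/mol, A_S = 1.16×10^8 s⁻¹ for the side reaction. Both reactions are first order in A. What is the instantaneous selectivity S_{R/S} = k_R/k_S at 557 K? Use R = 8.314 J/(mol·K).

4.92

Since both paths have the same order in A, the concentration cancels and S_{R/S} = k_R/k_S = (A_R/A_S)·exp[(E_S−E_R)/(RT)].
(E_S−E_R)/(RT) = (82.9−52.9)×10³/(8.314×557) = 30000/4631 = 6.478.
k_R/k_S = (8.77×10^5/1.16×10^8)·exp(6.478) = 0.007560 × 650.8 = 4.92.
Since E_R < E_S, lowering the temperature improves selectivity toward R.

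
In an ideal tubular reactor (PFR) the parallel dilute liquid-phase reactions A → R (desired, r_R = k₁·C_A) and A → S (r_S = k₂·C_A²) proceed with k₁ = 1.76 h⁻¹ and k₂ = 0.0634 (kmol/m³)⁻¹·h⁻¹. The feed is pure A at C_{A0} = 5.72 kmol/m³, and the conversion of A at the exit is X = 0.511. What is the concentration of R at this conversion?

2.54 kmol/m³

C_A = C_{A0}(1−X) = 2.797 kmol/m³.
Along a PFR/batch, dC_R/dC_A = −r_R/(r_R+r_S) = −k₁/(k₁+k₂·C_A).
Integrating from C_{A0} to C_A: C_R = (1.76/0.0634)·ln[(1.76+0.0634·5.72)/(1.76+0.0634·2.80)] = 27.76·ln(2.123/1.937) = 2.536 kmol/m³.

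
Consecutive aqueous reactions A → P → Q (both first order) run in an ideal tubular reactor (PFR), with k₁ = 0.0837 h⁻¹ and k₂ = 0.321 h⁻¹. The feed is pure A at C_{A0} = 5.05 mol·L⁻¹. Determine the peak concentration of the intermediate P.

0.820 mol·L⁻¹

At the optimum, C_{P,max}/C_{A0} = (k₁/k₂)^[k₂/(k₂−k₁)].
= (0.0837/0.321)^(0.321/(0.321−0.0837)) = (0.2607)^(1.353) = 0.1623.
C_{P,max} = 0.1623×5.05 = 0.820 mol·L⁻¹.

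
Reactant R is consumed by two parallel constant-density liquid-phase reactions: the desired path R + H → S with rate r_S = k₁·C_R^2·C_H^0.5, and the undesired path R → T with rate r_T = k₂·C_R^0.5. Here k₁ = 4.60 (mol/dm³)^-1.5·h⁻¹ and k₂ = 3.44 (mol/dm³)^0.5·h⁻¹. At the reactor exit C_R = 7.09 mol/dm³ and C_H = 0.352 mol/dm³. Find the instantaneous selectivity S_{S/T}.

S_{S/T} = r_S/r_T = (k₁·C_R^2·C_H^0.5)/(k₂·C_R^0.5) = (k₁/k₂)·C_R^1.5·C_H^0.5.
= (4.60×7.090^2×0.3520^0.5) / (3.44×7.090^0.5) = 137.2/9.160 = 15.0.

15.0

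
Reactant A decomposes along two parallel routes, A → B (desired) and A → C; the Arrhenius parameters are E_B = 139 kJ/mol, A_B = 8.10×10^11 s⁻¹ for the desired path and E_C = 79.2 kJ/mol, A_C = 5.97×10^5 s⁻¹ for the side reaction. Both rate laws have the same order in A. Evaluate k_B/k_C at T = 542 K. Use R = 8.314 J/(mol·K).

k_B/k_C = (A_B/A_C)·exp[−(E_B−E_C)/(RT)] = (A_B/A_C)·exp[(E_C−E_B)/(RT)].
(E_C−E_B)/(RT) = (79.2−139)×10³/(8.314×542) = -59800/4506 = -13.27.
k_B/k_C = (8.10×10^11/5.97×10^5)·exp(-13.27) = 1.357×10^6 × 1.724×10^-6 = 2.34.

2.34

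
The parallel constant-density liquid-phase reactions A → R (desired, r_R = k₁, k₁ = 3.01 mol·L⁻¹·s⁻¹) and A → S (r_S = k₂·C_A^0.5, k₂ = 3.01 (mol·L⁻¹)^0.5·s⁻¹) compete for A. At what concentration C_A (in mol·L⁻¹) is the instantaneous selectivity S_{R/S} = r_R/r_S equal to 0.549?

S_{R/S} = (k₁/k₂)·C_A^-0.5 ⇒ C_A = (S·k₂/k₁)^(-2).
= (0.549×3.01/3.01)^(-2) = (0.5490)^(-2) = 3.32 mol·L⁻¹.

3.32 mol·L⁻¹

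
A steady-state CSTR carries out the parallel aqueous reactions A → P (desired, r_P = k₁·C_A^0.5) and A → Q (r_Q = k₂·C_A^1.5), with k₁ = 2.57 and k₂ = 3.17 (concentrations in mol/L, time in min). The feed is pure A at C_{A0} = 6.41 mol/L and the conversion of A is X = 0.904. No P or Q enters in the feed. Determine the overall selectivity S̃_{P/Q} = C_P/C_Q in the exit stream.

1.32

Exit C_A = C_{A0}(1−X) = 6.41×0.0960 = 0.6154 mol/L.
In a CSTR the entire volume is at exit conditions, so r_P = 2.57×0.6154^0.5 = 2.016 and r_Q = 3.17×0.6154^1.5 = 1.530.
Overall selectivity = C_P/C_Q = r_Pτ/(r_Qτ) = r_P/r_Q = 1.32.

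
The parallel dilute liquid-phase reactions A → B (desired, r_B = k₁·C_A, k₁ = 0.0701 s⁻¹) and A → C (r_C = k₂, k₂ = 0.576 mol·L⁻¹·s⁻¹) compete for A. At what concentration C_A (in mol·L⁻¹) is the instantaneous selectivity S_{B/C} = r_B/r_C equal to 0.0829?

0.681 mol·L⁻¹

S_{B/C} = (k₁/k₂)·C_A ⇒ C_A = S·k₂/k₁.
= 0.0829×0.576/0.0701 = 0.681 mol·L⁻¹.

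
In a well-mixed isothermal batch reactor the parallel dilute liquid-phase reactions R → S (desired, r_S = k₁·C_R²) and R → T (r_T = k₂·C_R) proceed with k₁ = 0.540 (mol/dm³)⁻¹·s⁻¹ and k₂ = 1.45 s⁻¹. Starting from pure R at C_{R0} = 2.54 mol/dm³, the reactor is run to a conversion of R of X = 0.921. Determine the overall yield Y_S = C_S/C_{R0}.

C_R = C_{R0}(1−X) = 0.2007 mol/dm³.
Along a PFR/batch, dC_T/dC_R = −r_T/(r_S+r_T) = −k₂/(k₂+k₁·C_R).
Integrating from C_{R0} to C_R: C_T = (1.45/0.540)·ln[(1.45+0.540·2.54)/(1.45+0.540·0.201)] = 2.685·ln(2.822/1.558) = 1.594 mol/dm³.
Then C_S = (C_{R0}−C_R) − C_T = 2.339 − 1.594 = 0.7452 mol/dm³.
Y_S = C_S/C_{R0} = 0.7452/2.54 = 0.293.

0.293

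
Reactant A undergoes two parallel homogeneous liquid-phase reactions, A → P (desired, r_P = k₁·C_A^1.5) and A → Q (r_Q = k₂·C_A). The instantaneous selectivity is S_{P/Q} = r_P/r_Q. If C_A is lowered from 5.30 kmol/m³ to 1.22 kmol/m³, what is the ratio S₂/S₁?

0.480

S_{P/Q} = (k₁/k₂)·C_A^0.5, so S₂/S₁ = (C_{A,2}/C_{A,1})^0.5.
= (1.22/5.30)^0.5 = (0.2302)^0.5 = 0.480.
Selectivity toward P falls as C_A falls — high-concentration operation is favoured.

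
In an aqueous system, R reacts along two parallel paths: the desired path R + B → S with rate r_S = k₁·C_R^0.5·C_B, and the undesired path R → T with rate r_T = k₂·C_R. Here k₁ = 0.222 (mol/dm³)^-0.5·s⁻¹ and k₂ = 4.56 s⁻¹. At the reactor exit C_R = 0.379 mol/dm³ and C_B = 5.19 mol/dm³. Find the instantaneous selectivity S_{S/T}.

0.410

S_{S/T} = r_S/r_T = (k₁·C_R^0.5·C_B)/(k₂·C_R) = (k₁/k₂)·C_R^-0.5·C_B.
= (0.222×0.3790^0.5×5.190) / (4.56×0.3790) = 0.7093/1.728 = 0.410.
The undesired path is higher order in R, so low C_R (CSTR or dilute feed) favours S.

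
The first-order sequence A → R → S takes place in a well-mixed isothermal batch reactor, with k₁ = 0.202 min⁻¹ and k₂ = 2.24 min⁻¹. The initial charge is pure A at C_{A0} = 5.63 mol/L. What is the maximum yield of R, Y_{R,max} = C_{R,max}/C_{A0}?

At the optimum, C_{R,max}/C_{A0} = (k₁/k₂)^[k₂/(k₂−k₁)].
= (0.202/2.24)^(2.24/(2.24−0.202)) = (0.09018)^(1.099) = 0.07105.

0.0710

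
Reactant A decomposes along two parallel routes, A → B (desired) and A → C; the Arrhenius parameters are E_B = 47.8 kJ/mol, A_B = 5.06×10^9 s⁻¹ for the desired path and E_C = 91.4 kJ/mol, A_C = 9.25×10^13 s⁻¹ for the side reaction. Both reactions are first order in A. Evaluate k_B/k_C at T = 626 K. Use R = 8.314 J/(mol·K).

0.238

k_B/k_C = (A_B/A_C)·exp[−(E_B−E_C)/(RT)] = (A_B/A_C)·exp[(E_C−E_B)/(RT)].
(E_C−E_B)/(RT) = (91.4−47.8)×10³/(8.314×626) = 43600/5205 = 8.377.
k_B/k_C = (5.06×10^9/9.25×10^13)·exp(8.377) = 5.470×10^-5 × 4347 = 0.238.
Since E_B < E_C, lowering the temperature improves selectivity toward B.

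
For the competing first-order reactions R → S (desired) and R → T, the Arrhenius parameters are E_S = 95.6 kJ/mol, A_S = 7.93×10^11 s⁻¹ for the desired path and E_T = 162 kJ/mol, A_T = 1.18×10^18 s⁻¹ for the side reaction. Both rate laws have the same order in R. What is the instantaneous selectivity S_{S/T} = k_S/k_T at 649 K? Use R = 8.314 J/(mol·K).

0.149

Since both paths have the same order in R, the concentration cancels and S_{S/T} = k_S/k_T = (A_S/A_T)·exp[(E_T−E_S)/(RT)].
(E_T−E_S)/(RT) = (162−95.6)×10³/(8.314×649) = 66400/5396 = 12.31.
k_S/k_T = (7.93×10^11/1.18×10^18)·exp(12.31) = 6.720×10^-7 × 2.210×10^5 = 0.149.
Since E_S < E_T, lowering the temperature improves selectivity toward S.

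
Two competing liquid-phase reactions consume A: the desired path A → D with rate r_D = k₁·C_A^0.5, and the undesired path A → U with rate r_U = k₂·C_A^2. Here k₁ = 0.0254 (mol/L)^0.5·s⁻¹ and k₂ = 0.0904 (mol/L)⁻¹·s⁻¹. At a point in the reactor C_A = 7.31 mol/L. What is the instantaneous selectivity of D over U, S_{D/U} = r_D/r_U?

0.0142

S_{D/U} = r_D/r_U = (k₁·C_A^0.5)/(k₂·C_A^2) = (k₁/k₂)·C_A^-1.5.
= (0.0254×7.310^0.5) / (0.0904×7.310^2) = 0.06867/4.831 = 0.0142.
The undesired path is higher order in A, so low C_A (CSTR or dilute feed) favours D.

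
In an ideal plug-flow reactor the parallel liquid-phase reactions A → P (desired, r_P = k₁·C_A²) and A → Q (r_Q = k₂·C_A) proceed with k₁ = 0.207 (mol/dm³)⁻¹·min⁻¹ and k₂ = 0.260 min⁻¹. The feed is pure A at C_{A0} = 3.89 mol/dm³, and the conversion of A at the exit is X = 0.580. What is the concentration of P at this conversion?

C_A = C_{A0}(1−X) = 1.634 mol/dm³.
Along a PFR/batch, dC_Q/dC_A = −r_Q/(r_P+r_Q) = −k₂/(k₂+k₁·C_A).
Integrating from C_{A0} to C_A: C_Q = (0.260/0.207)·ln[(0.260+0.207·3.89)/(0.260+0.207·1.63)] = 1.256·ln(1.065/0.5982) = 0.7248 mol/dm³.
Then C_P = (C_{A0}−C_A) − C_Q = 2.256 − 0.7248 = 1.531 mol/dm³.

1.53 mol/dm³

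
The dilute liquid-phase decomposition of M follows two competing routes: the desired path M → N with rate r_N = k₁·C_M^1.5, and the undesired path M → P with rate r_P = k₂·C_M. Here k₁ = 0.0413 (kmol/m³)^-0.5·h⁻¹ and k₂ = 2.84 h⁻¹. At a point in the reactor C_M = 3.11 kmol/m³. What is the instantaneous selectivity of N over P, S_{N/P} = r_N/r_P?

S_{N/P} = r_N/r_P = (k₁·C_M^1.5)/(k₂·C_M) = (k₁/k₂)·C_M^0.5.
= (0.0413×3.110^1.5) / (2.84×3.110) = 0.2265/8.832 = 0.0256.
Since the desired path is higher order in M, keeping C_M high (PFR or concentrated feed) favours N.

0.0256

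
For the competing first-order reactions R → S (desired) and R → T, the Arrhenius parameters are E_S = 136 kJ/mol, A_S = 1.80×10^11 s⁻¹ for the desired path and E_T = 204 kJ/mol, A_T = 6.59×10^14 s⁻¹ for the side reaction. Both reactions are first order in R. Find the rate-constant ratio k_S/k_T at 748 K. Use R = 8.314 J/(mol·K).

k_S/k_T = (A_S/A_T)·exp[−(E_S−E_T)/(RT)] = (A_S/A_T)·exp[(E_T−E_S)/(RT)].
(E_T−E_S)/(RT) = (204−136)×10³/(8.314×748) = 68000/6219 = 10.93.
k_S/k_T = (1.80×10^11/6.59×10^14)·exp(10.93) = 2.731×10^-4 × 56076 = 15.3.
Since E_S < E_T, lowering the temperature improves selectivity toward S.

15.3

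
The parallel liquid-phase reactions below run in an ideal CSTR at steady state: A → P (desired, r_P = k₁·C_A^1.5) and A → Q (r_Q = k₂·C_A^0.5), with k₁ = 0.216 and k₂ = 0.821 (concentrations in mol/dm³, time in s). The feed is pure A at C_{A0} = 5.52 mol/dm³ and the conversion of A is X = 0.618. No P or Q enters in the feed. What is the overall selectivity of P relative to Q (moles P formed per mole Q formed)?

0.555

Exit C_A = C_{A0}(1−X) = 5.52×0.382 = 2.109 mol/dm³.
In a CSTR the entire volume is at exit conditions, so r_P = 0.216×2.109^1.5 = 0.6614 and r_Q = 0.821×2.109^0.5 = 1.192.
Overall selectivity = C_P/C_Q = r_Pτ/(r_Qτ) = r_P/r_Q = 0.555.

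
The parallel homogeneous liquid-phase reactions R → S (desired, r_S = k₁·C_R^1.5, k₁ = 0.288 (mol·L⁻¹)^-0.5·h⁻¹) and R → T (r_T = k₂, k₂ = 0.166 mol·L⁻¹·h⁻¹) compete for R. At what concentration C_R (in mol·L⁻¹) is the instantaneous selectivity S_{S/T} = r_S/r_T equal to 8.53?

2.89 mol·L⁻¹

S_{S/T} = (k₁/k₂)·C_R^1.5 ⇒ C_R = (S·k₂/k₁)^(1/1.5).
= (8.53×0.166/0.288)^(0.6667) = (4.917)^(0.6667) = 2.89 mol·L⁻¹.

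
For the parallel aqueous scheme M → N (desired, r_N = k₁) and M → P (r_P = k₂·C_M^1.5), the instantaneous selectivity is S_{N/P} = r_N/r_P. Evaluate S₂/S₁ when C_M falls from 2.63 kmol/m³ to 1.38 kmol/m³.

2.63

S_{N/P} = (k₁/k₂)·C_M^-1.5, so S₂/S₁ = (C_{M,2}/C_{M,1})^-1.5.
= (1.38/2.63)^(-1.5) = (0.5247)^(-1.5) = 2.63.
Selectivity toward N rises as C_M falls — low-concentration operation is favoured.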